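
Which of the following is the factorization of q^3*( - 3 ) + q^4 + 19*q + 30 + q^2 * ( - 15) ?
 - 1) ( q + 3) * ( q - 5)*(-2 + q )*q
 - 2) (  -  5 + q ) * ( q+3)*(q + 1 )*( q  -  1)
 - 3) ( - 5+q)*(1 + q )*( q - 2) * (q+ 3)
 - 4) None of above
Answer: 3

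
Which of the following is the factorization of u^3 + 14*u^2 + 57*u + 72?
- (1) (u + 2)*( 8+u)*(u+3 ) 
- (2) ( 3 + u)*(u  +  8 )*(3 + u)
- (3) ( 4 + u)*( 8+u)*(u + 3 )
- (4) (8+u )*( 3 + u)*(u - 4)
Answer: 2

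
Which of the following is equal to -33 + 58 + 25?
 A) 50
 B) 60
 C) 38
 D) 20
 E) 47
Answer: A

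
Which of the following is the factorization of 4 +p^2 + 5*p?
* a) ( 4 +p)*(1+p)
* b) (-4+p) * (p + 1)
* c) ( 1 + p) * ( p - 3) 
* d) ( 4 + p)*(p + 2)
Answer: a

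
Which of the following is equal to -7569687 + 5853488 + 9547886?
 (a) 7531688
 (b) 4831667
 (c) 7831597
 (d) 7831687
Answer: d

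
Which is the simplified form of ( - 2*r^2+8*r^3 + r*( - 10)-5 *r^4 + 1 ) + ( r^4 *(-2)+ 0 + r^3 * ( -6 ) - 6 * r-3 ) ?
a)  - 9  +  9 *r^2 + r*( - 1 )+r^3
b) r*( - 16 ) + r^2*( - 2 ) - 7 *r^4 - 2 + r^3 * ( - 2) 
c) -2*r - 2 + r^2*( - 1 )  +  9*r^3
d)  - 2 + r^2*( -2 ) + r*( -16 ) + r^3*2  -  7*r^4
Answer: d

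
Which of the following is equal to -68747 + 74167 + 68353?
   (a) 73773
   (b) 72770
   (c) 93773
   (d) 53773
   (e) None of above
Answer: a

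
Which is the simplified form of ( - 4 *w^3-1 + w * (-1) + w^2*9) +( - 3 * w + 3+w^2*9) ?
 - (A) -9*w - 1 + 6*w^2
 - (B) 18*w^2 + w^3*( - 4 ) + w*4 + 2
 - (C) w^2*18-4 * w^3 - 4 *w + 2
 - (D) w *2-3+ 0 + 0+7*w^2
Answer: C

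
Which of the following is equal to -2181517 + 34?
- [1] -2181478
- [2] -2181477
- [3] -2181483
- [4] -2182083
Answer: 3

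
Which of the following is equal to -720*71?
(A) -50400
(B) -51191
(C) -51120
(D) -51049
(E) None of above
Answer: C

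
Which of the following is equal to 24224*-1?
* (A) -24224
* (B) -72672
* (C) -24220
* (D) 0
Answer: A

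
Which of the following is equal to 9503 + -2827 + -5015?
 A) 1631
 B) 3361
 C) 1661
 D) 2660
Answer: C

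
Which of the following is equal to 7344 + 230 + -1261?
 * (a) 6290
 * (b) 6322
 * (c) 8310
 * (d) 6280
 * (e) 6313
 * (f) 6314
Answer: e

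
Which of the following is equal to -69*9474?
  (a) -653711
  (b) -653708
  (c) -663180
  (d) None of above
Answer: d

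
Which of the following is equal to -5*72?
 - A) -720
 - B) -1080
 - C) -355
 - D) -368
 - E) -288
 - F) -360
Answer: F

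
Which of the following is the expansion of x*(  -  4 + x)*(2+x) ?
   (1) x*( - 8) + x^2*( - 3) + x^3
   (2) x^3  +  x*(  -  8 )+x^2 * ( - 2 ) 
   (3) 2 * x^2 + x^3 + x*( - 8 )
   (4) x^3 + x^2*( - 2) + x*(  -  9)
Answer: 2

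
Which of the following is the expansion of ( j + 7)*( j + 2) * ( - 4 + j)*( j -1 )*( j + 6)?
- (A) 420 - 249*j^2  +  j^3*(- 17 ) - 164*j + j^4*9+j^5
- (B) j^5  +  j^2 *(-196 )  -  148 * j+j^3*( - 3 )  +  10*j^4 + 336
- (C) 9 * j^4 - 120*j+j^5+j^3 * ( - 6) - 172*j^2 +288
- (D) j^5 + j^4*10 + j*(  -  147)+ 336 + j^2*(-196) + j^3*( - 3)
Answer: B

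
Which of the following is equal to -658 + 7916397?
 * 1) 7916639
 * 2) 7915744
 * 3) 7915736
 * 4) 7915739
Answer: 4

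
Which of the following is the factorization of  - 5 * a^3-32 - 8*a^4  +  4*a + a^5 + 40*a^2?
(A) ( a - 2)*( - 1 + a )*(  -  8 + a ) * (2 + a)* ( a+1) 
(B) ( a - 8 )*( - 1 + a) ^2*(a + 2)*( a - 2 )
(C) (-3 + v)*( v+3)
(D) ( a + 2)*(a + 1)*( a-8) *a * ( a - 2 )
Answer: A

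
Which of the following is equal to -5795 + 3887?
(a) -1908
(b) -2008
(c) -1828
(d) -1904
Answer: a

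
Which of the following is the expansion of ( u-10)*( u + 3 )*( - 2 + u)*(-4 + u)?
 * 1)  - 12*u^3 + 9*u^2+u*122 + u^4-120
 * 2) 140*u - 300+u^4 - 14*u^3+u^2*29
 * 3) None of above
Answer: 3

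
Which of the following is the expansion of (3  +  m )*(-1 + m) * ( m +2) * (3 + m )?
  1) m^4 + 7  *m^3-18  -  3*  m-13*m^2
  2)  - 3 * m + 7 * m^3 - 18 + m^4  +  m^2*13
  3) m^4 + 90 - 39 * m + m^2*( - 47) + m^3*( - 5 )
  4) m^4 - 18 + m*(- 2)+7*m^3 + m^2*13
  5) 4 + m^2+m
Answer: 2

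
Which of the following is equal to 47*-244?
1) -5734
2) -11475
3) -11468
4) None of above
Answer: 3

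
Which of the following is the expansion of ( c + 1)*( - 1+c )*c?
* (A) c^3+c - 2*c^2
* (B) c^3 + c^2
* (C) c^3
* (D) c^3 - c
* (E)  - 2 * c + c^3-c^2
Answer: D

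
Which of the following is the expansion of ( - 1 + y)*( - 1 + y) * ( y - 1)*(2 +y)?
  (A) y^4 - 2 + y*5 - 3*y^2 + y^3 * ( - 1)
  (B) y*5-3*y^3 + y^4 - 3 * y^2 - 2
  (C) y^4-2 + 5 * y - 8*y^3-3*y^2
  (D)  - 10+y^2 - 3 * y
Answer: A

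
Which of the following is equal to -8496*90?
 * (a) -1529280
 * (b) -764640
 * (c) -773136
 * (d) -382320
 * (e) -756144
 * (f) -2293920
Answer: b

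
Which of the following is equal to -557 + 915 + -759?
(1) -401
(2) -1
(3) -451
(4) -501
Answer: 1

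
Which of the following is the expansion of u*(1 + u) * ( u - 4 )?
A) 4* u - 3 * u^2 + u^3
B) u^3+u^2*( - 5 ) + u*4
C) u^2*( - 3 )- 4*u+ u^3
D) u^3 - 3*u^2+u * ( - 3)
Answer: C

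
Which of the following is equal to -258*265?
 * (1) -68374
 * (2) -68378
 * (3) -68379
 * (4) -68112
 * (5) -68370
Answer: 5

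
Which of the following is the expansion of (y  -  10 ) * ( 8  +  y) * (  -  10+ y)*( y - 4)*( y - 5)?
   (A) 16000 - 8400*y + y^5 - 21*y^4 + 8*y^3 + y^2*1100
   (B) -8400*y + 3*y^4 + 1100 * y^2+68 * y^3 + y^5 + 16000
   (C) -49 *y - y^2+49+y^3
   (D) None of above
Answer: D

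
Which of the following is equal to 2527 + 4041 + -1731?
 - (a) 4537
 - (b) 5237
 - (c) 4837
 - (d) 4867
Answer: c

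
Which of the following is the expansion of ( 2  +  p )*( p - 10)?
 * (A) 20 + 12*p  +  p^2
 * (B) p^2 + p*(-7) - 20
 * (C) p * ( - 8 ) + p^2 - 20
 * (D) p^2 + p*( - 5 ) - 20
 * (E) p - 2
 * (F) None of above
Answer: C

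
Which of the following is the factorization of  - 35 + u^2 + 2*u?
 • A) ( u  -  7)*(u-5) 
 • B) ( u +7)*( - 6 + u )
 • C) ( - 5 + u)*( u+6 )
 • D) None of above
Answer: D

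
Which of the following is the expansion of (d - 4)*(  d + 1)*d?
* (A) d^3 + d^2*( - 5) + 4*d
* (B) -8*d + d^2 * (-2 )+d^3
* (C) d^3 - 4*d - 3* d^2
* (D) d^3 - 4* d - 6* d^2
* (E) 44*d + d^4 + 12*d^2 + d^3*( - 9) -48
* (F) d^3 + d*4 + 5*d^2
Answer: C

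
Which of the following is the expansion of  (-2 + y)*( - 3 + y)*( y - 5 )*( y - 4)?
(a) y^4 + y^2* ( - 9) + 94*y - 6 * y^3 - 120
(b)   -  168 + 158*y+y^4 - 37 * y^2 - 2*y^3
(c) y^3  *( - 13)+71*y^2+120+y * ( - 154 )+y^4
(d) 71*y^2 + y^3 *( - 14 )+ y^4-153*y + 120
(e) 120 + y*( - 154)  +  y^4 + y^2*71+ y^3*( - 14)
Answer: e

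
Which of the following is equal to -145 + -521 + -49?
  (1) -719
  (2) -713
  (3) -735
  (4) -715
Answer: 4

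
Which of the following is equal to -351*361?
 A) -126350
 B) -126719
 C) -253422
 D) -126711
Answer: D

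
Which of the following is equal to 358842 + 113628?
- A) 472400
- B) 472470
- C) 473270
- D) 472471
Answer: B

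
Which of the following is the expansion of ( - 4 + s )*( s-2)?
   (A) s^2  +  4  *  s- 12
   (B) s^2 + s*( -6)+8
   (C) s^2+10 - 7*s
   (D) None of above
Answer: B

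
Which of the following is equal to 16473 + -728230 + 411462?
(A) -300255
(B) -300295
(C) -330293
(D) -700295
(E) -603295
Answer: B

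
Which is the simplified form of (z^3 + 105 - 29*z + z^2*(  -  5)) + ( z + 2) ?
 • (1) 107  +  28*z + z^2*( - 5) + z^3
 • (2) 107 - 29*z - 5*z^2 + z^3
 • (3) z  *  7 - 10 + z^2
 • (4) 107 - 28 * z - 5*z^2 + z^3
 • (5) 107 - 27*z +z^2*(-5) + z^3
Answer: 4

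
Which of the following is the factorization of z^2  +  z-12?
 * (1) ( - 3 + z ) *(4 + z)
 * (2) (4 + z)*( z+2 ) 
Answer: 1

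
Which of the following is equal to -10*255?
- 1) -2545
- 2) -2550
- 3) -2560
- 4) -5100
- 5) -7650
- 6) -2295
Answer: 2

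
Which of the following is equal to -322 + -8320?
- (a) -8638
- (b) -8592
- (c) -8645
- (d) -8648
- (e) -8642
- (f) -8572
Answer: e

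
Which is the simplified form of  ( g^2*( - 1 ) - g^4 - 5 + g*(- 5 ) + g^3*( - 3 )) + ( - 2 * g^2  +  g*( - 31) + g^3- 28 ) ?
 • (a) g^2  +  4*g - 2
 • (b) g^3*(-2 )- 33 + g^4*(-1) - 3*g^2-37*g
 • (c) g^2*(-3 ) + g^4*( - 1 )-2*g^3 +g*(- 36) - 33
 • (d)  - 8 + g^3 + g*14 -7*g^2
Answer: c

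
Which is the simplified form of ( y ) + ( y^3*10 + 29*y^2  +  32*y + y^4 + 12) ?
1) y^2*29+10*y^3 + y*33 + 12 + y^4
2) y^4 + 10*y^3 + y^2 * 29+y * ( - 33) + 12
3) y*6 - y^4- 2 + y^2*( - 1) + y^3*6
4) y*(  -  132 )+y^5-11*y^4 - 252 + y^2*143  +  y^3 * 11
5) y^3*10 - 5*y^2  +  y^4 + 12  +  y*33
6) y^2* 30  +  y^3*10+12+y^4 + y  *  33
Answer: 1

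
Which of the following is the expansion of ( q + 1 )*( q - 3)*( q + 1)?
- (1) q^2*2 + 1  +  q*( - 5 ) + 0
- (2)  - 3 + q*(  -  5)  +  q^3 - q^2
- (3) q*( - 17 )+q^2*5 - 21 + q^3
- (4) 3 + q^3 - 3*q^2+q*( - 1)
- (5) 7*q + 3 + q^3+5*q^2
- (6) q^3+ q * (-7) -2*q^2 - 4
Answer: 2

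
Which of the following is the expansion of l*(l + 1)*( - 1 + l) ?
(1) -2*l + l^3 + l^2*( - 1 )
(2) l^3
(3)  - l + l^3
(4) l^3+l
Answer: 3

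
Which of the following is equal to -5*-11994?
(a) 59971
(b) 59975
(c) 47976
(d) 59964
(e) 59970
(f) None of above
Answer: e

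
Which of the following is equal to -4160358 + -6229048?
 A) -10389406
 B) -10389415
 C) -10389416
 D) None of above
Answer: A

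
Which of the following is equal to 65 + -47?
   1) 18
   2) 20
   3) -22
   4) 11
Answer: 1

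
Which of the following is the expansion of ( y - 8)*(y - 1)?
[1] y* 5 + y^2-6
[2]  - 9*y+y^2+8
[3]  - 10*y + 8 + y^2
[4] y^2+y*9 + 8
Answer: 2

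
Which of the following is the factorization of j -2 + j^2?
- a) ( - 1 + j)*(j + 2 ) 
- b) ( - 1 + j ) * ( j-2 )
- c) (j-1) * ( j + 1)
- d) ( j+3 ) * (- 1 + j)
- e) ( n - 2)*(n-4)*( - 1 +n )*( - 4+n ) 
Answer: a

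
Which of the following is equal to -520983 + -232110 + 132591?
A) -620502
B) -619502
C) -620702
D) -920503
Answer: A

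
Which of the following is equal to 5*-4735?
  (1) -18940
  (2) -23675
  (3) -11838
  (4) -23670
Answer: 2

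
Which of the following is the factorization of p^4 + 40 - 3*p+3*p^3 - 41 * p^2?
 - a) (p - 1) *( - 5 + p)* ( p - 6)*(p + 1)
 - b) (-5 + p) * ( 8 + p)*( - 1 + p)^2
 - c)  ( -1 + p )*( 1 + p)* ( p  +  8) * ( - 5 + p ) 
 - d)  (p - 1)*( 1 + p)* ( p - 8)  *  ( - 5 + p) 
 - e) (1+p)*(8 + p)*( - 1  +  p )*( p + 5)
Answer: c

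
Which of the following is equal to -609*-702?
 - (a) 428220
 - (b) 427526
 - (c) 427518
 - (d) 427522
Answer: c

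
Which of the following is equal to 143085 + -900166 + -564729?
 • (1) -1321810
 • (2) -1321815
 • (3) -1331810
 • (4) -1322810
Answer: 1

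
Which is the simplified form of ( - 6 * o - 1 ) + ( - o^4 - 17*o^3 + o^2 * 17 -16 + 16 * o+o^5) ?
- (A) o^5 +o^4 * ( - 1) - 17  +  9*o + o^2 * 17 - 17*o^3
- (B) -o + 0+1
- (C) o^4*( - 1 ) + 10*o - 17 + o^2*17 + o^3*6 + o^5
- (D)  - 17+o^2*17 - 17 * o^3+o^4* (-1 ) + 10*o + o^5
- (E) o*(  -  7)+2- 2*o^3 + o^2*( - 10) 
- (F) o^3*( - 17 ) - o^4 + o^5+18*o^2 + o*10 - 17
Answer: D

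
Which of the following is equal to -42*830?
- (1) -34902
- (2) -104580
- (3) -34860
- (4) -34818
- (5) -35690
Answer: 3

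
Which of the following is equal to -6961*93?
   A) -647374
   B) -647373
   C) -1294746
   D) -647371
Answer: B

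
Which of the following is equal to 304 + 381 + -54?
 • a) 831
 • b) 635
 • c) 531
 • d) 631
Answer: d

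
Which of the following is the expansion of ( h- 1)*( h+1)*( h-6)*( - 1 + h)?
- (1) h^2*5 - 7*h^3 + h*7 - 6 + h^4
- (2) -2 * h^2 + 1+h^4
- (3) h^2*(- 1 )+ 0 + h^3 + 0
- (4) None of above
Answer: 1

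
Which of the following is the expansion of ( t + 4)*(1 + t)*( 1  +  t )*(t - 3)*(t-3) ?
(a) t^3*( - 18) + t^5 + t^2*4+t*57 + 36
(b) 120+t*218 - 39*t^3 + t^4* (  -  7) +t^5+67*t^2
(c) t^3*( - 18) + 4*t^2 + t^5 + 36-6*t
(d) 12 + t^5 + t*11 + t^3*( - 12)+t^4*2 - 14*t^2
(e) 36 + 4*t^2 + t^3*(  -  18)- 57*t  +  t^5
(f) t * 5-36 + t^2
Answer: a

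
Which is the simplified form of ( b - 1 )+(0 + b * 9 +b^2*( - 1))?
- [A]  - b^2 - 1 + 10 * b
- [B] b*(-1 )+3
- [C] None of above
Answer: A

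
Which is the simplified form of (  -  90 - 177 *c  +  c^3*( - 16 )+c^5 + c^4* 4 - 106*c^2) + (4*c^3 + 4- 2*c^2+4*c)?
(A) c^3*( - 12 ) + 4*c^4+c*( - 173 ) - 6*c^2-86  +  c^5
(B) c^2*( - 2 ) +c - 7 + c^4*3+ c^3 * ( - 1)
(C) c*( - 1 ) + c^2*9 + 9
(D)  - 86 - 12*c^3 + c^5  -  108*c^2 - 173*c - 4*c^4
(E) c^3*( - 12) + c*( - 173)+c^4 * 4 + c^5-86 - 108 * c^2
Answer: E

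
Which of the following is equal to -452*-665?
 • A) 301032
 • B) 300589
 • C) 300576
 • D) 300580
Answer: D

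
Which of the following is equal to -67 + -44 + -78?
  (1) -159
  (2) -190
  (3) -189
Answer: 3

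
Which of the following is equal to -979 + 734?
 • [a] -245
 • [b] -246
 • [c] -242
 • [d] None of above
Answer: a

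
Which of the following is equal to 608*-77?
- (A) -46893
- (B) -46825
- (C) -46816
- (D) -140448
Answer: C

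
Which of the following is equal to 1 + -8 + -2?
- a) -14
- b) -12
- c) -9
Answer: c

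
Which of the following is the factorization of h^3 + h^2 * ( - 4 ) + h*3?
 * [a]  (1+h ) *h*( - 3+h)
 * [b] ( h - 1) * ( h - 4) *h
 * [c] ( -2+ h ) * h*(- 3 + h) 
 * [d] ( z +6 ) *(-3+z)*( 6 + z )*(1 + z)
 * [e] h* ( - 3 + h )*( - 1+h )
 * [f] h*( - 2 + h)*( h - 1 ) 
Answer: e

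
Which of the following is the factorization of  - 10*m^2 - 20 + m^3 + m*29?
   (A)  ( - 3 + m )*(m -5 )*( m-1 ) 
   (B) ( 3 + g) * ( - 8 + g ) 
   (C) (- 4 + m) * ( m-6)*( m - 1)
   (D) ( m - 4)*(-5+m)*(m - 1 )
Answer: D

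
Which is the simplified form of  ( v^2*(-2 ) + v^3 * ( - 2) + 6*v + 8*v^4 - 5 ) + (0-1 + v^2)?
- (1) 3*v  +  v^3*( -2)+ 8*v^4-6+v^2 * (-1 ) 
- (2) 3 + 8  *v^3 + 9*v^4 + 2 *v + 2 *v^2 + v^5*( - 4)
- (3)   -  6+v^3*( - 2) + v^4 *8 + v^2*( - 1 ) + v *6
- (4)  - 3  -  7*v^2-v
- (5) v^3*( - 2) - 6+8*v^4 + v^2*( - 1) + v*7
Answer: 3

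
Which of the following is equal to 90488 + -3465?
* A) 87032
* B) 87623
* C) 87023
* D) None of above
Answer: C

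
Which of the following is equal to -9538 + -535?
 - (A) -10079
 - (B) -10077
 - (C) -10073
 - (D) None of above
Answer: C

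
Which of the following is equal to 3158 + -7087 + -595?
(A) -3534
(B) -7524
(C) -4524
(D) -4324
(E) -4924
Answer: C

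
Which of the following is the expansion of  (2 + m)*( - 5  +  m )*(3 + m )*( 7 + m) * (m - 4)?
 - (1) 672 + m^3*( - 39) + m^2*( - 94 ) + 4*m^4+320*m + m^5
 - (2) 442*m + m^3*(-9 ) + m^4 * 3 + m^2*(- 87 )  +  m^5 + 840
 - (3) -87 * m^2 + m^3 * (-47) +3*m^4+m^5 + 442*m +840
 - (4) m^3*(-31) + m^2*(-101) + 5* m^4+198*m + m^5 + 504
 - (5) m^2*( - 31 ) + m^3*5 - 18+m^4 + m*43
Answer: 3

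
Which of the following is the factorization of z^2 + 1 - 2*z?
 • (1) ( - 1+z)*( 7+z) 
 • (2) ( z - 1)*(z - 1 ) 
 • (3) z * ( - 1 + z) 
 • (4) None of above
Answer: 2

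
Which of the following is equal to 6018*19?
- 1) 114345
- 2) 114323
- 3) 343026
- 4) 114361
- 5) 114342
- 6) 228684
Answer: 5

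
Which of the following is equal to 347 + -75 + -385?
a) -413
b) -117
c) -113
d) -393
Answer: c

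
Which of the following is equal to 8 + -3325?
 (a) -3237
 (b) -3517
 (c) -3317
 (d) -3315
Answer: c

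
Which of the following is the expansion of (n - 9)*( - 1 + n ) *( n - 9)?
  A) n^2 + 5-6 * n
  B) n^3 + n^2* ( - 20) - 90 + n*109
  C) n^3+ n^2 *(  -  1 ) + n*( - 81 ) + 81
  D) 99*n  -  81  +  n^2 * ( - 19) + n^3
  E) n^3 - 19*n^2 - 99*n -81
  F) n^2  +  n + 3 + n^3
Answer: D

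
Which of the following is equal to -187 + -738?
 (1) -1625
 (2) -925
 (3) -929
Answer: 2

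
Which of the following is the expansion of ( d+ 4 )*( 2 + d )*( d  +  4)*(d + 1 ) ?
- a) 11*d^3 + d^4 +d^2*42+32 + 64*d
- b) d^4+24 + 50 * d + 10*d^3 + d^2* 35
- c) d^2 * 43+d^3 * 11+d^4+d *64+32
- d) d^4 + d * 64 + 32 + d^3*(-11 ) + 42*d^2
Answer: a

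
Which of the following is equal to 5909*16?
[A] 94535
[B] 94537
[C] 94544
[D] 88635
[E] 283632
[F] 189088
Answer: C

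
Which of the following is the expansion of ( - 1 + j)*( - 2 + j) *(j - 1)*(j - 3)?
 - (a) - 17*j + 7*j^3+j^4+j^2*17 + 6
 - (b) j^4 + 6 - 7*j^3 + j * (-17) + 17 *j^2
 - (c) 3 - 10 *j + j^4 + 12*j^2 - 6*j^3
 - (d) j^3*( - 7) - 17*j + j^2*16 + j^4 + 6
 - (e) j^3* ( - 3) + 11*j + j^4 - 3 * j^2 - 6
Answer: b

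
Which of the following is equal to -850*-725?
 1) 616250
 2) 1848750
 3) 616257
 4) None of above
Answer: 1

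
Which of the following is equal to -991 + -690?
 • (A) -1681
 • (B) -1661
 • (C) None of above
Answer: A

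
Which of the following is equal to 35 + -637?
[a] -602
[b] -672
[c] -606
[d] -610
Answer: a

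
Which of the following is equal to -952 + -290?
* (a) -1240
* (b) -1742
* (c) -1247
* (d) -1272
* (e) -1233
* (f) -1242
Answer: f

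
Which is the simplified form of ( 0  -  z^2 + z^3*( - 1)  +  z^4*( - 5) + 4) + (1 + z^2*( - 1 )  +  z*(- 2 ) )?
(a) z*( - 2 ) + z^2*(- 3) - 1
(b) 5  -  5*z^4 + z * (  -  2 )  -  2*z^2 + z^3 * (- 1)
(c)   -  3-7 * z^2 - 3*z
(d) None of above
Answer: b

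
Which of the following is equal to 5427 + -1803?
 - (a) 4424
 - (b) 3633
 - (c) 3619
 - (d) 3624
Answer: d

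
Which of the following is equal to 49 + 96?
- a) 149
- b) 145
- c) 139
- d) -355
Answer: b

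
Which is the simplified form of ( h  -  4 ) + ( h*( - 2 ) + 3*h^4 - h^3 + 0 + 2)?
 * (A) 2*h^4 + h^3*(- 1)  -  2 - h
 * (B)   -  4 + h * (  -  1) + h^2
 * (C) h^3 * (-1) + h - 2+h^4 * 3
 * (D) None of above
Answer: D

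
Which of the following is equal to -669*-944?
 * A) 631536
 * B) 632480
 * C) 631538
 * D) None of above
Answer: A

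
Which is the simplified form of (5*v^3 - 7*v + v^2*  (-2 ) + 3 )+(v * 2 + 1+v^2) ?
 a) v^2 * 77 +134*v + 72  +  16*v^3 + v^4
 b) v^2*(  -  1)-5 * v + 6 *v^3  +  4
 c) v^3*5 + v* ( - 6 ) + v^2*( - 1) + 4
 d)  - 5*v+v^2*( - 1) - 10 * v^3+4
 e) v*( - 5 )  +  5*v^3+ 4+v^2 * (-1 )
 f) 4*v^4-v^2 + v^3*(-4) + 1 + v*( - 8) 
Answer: e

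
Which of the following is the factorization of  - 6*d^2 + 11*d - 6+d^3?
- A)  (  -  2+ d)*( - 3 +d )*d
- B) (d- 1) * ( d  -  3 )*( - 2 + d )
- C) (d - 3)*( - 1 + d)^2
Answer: B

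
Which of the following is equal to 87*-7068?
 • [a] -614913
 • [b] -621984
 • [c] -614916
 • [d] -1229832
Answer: c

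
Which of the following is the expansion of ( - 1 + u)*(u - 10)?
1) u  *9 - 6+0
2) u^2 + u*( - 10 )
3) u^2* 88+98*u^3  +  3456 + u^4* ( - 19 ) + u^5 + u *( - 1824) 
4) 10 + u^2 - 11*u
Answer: 4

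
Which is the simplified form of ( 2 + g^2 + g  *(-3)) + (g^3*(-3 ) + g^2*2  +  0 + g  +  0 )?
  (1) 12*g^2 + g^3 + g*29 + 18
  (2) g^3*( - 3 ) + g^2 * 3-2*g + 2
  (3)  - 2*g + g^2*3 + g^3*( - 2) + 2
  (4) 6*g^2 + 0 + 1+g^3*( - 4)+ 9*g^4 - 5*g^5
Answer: 2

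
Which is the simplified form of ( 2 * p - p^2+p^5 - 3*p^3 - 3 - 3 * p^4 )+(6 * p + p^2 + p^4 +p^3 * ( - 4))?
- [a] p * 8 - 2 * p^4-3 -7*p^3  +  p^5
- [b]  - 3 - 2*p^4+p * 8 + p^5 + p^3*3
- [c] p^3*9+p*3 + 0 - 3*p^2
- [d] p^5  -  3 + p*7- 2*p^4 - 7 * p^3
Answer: a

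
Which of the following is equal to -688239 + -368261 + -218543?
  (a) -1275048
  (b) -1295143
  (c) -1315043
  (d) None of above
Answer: d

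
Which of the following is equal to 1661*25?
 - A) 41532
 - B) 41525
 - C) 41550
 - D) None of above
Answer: B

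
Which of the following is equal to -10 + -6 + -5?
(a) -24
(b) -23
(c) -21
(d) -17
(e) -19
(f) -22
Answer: c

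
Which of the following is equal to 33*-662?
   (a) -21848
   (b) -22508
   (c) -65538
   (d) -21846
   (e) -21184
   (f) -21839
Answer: d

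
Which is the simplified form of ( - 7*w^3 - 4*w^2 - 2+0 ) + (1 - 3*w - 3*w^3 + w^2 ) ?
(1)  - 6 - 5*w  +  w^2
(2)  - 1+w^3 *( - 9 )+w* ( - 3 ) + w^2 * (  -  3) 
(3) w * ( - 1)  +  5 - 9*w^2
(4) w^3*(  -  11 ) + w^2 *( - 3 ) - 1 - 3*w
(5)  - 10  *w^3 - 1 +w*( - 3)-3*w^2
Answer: 5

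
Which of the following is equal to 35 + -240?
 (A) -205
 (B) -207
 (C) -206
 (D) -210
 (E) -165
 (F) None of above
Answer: A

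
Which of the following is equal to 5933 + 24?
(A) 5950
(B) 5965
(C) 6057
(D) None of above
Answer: D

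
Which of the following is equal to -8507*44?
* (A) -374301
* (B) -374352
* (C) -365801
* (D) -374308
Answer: D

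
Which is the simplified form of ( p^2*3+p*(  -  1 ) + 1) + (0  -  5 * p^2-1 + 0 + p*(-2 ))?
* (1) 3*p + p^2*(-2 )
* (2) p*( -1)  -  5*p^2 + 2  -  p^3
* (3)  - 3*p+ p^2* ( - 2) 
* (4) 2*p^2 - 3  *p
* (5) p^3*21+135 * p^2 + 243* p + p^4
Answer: 3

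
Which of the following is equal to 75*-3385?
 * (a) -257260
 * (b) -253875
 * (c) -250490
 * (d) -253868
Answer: b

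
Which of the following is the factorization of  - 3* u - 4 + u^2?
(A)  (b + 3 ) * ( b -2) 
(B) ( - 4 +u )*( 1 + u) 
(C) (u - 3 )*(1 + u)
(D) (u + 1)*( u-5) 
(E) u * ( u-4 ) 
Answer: B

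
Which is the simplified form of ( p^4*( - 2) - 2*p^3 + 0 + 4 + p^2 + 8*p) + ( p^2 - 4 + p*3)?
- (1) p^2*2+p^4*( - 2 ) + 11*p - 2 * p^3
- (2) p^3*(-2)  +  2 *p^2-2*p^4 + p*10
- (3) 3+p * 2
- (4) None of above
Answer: 1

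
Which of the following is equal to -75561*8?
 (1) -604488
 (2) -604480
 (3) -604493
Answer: 1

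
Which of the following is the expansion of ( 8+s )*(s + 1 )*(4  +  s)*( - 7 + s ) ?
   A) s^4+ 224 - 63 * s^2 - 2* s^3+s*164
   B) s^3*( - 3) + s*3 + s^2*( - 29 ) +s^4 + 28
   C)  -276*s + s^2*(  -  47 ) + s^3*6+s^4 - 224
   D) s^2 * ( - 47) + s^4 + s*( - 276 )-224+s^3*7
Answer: C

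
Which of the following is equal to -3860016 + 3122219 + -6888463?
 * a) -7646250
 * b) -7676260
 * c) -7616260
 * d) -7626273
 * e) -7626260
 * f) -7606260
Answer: e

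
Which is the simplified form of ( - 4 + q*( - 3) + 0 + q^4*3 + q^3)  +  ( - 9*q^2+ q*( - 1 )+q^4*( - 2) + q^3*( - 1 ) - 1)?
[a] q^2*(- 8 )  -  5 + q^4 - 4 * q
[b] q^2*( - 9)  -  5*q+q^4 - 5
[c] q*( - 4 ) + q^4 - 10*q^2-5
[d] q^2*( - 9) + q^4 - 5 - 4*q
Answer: d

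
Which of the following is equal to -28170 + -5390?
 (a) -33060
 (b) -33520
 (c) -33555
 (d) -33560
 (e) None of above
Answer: d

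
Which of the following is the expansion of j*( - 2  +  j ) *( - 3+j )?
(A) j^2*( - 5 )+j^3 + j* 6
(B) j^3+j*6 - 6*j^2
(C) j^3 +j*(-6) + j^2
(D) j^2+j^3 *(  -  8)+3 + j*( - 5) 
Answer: A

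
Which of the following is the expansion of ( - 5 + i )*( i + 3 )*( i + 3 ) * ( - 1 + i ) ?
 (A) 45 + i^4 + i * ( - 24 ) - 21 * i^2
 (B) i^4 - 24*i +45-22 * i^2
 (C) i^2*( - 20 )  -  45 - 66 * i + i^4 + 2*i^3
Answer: B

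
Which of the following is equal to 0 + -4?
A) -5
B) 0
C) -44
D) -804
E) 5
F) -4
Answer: F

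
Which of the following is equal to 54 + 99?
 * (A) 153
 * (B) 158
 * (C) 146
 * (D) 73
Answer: A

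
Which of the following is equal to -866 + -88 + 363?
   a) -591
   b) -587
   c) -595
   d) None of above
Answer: a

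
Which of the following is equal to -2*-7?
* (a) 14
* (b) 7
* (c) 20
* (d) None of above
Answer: a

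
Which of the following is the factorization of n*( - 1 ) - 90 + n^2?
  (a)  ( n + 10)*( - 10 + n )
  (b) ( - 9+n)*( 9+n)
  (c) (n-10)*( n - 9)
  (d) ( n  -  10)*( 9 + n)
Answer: d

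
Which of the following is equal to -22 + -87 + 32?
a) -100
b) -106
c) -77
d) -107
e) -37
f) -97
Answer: c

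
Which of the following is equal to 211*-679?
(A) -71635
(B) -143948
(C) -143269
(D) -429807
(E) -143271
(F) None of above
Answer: C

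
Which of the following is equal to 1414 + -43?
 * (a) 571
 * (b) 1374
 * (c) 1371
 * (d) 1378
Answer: c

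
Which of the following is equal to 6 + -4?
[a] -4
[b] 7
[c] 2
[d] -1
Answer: c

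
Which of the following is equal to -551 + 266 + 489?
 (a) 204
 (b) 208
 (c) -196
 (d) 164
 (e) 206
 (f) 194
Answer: a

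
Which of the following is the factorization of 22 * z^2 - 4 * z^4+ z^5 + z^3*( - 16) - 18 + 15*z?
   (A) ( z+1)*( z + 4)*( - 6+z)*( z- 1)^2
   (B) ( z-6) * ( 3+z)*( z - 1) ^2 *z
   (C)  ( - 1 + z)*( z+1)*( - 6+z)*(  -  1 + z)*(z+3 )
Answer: C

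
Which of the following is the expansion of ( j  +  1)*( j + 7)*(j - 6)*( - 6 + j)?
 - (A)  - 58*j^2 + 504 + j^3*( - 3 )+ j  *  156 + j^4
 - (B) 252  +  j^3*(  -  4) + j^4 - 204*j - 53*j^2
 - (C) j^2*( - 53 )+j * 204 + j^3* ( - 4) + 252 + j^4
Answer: C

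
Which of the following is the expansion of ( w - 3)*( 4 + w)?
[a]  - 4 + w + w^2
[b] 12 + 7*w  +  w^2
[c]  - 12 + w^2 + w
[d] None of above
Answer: c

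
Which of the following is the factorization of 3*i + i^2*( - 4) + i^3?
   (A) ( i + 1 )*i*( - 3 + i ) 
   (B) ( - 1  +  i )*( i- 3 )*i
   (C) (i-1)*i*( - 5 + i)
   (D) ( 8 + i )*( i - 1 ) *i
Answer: B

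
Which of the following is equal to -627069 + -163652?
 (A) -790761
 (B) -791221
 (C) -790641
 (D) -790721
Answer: D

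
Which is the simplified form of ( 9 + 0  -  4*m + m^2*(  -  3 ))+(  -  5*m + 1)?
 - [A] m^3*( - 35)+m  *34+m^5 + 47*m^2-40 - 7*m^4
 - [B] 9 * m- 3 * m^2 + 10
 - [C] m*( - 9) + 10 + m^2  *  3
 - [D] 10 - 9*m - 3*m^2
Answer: D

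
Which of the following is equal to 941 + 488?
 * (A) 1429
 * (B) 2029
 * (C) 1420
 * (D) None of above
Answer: A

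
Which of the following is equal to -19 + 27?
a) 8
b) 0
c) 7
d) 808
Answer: a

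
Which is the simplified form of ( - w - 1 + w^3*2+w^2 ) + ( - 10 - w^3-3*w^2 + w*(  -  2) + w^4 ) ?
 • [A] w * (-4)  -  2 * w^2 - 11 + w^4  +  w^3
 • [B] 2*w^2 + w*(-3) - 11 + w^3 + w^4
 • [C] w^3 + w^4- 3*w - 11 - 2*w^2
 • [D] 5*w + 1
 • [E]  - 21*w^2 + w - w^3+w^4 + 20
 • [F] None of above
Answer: C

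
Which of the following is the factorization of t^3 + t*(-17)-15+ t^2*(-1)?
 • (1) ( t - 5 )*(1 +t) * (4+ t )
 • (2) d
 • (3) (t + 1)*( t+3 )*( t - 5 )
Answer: 3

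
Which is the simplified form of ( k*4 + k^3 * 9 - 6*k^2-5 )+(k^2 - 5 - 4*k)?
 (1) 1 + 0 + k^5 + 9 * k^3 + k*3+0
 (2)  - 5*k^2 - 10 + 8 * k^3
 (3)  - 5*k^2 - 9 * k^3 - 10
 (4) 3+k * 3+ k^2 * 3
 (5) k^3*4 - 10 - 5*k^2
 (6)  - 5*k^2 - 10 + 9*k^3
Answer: 6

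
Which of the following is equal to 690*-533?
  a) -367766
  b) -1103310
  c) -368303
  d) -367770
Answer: d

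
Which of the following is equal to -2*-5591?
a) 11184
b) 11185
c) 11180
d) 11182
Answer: d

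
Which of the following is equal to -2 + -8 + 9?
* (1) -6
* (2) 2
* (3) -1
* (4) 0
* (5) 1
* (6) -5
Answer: 3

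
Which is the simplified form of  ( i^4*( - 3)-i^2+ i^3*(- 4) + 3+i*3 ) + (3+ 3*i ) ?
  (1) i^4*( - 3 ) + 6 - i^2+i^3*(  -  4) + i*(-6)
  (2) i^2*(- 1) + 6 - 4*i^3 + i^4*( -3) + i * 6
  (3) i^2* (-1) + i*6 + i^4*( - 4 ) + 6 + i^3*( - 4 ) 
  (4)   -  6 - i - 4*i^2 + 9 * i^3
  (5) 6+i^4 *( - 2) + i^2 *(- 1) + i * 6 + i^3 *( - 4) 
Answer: 2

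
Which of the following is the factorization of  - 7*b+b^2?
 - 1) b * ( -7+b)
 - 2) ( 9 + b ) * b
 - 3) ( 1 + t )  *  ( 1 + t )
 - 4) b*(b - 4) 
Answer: 1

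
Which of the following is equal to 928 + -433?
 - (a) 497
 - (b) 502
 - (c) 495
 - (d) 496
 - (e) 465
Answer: c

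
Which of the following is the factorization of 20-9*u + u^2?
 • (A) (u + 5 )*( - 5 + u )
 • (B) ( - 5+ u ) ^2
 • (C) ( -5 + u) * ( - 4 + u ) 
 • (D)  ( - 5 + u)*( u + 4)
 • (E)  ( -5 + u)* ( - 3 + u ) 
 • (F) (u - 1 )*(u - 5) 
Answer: C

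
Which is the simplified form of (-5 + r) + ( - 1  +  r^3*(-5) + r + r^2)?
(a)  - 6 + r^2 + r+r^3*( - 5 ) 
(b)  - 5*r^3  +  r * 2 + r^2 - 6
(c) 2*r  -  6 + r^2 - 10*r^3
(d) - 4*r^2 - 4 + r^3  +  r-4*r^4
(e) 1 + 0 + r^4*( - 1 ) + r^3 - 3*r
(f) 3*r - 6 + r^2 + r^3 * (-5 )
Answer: b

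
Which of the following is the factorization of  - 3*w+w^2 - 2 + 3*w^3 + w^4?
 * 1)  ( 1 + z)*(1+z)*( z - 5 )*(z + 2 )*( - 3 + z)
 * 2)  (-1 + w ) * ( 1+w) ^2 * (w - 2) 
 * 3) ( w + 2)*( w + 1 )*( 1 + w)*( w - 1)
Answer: 3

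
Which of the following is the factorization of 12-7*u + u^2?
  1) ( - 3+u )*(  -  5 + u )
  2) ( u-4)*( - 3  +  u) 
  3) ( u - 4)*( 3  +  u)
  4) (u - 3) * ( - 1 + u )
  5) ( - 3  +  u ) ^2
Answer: 2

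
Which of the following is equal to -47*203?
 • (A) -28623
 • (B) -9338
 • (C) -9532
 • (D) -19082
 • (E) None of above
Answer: E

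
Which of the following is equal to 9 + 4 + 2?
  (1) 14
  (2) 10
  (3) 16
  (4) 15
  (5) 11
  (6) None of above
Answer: 4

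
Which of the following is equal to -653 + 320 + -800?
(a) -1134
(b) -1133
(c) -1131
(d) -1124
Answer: b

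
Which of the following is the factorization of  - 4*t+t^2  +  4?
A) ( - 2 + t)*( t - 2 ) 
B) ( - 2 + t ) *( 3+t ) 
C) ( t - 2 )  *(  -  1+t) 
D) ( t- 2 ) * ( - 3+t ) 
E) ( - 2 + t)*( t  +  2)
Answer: A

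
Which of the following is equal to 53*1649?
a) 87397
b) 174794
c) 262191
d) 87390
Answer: a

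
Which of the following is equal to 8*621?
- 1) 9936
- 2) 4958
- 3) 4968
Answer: 3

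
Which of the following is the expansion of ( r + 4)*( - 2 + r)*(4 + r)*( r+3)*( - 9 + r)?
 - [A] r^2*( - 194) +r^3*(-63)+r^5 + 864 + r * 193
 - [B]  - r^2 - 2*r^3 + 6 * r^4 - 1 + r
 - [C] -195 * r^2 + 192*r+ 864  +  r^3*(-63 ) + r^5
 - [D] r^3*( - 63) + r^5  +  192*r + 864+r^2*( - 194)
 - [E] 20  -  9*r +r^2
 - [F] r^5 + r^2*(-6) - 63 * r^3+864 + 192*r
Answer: D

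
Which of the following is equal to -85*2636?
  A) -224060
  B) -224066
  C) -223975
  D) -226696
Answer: A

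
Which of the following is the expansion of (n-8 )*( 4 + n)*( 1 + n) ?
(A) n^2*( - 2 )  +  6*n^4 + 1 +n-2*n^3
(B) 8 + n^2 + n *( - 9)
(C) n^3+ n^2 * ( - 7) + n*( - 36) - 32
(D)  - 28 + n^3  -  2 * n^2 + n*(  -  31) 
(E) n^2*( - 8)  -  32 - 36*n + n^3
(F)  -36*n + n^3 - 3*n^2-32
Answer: F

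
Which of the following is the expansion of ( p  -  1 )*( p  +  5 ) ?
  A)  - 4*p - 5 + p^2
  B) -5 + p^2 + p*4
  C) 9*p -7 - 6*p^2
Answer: B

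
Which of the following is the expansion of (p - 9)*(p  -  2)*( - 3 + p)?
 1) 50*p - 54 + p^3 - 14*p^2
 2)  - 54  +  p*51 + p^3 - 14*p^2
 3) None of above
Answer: 2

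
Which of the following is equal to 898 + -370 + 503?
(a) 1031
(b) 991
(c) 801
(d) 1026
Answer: a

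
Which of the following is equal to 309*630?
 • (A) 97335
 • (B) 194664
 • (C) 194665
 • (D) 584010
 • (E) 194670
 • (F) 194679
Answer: E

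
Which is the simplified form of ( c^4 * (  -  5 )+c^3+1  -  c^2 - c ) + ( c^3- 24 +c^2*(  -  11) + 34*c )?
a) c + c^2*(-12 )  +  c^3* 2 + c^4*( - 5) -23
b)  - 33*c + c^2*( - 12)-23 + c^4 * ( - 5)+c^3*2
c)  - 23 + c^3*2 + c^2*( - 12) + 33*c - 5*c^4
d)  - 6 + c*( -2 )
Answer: c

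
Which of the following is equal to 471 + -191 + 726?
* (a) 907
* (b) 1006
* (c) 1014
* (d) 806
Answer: b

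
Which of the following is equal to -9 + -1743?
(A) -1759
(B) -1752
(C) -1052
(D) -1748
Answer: B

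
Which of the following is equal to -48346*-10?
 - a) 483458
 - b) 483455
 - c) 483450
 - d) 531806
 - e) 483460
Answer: e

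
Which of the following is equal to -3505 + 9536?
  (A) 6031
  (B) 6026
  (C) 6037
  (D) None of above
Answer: A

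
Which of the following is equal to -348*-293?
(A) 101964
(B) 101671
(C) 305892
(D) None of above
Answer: A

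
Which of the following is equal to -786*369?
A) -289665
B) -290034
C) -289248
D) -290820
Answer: B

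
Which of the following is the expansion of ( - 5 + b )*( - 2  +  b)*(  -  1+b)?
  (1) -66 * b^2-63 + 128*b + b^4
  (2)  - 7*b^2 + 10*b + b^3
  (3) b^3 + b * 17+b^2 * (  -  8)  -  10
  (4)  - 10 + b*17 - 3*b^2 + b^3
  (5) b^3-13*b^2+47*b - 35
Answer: 3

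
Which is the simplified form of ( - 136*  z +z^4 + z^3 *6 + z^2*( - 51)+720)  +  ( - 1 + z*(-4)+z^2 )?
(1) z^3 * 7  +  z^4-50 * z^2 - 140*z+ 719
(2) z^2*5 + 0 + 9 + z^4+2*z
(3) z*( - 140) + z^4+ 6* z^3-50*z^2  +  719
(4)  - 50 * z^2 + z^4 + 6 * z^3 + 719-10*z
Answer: 3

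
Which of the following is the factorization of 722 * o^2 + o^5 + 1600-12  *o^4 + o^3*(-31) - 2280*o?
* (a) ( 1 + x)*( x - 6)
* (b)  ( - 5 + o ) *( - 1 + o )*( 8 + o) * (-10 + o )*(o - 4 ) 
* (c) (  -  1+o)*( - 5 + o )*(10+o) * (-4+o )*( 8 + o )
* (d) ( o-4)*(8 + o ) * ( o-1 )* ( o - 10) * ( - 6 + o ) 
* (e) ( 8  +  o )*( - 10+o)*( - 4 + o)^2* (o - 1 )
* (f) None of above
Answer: b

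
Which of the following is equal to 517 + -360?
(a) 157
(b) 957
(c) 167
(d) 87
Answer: a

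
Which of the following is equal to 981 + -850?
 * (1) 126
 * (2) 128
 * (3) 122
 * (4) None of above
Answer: 4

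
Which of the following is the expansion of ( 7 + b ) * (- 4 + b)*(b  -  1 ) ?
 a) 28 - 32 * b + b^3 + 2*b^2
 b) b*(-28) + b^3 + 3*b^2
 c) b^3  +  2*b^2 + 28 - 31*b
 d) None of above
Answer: c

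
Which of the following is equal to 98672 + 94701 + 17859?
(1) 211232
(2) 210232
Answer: 1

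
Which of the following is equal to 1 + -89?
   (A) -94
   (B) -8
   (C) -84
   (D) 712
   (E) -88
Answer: E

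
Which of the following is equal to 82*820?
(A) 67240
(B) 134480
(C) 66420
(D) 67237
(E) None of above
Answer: A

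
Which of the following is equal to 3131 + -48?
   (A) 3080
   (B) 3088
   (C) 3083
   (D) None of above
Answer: C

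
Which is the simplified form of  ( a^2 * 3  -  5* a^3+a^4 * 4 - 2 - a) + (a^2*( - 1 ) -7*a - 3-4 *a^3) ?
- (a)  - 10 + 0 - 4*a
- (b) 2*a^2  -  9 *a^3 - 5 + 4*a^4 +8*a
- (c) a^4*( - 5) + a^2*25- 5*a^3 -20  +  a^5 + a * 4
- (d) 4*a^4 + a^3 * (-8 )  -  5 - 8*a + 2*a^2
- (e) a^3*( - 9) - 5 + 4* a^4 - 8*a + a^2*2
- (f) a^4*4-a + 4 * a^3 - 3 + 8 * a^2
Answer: e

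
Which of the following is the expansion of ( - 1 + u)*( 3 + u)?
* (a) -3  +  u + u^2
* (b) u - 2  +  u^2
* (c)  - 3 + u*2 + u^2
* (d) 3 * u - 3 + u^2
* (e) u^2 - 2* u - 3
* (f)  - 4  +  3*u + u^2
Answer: c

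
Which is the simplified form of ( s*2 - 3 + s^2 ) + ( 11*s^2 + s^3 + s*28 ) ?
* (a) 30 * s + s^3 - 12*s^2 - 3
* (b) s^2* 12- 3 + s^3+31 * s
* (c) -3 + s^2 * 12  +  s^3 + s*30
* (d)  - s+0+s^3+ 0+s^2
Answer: c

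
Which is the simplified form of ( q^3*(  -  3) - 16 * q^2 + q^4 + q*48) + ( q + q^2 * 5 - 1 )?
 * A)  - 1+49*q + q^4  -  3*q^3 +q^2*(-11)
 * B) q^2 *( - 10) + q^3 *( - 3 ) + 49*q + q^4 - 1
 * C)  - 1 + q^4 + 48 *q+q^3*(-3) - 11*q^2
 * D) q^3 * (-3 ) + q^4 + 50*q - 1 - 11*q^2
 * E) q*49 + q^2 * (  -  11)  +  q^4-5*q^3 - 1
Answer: A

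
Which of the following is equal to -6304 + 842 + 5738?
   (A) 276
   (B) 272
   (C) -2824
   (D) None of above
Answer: A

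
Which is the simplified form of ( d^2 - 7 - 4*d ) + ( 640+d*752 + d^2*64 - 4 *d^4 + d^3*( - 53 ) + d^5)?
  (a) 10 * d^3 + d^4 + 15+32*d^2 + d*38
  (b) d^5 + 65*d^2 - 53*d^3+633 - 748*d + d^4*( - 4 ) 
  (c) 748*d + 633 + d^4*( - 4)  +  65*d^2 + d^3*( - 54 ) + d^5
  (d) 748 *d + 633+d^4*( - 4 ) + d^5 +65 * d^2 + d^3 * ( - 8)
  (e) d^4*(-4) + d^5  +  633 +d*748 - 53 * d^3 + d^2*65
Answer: e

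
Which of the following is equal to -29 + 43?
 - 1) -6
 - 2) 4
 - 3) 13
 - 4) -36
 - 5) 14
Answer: 5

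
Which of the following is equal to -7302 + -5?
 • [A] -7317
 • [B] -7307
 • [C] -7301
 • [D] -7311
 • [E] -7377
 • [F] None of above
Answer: B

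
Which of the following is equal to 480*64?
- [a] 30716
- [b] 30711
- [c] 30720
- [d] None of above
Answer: c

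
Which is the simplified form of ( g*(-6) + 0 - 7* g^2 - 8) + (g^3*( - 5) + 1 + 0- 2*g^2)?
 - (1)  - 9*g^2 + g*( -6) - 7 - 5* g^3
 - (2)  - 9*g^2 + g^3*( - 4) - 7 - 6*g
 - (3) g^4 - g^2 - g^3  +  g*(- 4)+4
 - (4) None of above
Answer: 1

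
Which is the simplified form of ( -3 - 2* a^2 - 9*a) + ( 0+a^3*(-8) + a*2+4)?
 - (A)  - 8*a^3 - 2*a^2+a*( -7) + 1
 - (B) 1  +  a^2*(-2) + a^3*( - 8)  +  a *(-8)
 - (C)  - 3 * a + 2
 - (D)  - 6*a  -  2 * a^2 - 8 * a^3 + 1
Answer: A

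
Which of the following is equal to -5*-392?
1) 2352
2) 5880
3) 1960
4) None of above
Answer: 3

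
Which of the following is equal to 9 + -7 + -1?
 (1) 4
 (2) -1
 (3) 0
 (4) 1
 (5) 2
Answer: 4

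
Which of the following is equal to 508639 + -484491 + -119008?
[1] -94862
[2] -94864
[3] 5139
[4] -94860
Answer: 4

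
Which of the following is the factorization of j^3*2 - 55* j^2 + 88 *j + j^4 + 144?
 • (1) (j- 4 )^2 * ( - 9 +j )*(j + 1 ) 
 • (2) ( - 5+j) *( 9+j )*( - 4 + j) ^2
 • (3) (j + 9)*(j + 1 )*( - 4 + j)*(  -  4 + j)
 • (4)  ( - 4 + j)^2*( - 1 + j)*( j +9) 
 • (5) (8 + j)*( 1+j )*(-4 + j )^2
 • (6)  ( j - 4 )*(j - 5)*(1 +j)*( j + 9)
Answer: 3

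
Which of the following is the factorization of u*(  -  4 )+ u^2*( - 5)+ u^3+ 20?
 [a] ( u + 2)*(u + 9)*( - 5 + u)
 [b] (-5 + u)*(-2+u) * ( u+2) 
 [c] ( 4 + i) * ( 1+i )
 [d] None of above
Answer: b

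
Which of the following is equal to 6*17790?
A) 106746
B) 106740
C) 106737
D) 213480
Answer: B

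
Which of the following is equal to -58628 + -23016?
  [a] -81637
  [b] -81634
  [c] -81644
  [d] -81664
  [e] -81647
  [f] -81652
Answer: c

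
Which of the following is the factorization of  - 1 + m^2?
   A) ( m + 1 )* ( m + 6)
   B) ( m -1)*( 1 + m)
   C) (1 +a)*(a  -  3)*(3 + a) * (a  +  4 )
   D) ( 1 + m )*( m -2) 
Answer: B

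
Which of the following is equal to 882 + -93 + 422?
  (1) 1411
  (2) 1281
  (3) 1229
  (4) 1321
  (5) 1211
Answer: 5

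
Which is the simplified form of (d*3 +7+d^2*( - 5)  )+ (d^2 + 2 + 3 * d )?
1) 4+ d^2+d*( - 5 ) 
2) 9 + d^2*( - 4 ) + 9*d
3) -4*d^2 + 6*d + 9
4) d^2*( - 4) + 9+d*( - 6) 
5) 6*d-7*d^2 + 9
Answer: 3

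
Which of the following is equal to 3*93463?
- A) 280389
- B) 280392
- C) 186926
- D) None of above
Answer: A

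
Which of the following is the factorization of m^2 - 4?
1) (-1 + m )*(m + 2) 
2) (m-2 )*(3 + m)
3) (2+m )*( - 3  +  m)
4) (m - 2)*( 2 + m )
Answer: 4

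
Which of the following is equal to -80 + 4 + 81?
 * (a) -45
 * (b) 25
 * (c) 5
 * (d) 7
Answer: c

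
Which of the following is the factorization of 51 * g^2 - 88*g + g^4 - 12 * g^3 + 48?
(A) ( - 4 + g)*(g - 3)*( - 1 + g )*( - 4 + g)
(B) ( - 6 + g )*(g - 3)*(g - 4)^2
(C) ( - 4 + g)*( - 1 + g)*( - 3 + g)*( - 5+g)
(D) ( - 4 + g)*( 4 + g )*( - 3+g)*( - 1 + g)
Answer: A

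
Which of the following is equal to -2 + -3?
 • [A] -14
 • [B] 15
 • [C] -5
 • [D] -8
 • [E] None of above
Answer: C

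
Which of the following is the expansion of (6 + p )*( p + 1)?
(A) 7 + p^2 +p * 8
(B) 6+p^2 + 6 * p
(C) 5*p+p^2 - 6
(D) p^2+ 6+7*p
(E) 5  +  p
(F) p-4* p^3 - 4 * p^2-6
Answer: D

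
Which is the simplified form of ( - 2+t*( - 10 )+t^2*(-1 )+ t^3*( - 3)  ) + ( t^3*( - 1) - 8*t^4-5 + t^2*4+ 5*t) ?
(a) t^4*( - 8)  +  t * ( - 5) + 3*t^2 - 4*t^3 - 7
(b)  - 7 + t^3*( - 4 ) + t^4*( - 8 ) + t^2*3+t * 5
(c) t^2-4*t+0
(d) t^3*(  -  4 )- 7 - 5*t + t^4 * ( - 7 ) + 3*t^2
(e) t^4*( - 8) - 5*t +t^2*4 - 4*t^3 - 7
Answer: a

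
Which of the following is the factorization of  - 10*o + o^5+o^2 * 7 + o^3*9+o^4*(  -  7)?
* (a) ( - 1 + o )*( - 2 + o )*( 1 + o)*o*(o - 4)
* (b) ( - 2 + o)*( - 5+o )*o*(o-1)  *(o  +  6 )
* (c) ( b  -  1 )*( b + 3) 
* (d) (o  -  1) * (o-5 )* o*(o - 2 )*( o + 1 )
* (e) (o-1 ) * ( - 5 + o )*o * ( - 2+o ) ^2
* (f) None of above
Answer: d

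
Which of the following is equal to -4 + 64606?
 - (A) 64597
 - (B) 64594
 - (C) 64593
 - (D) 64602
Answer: D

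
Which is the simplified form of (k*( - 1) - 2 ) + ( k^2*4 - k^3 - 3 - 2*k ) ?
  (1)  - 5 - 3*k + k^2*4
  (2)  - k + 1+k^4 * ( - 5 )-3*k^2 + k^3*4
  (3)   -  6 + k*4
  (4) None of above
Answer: 4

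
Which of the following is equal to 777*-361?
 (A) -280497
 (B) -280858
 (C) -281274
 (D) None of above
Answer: A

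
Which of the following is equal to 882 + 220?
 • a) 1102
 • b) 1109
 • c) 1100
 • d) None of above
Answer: a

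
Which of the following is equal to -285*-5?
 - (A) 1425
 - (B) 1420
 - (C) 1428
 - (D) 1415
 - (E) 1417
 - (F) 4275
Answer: A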